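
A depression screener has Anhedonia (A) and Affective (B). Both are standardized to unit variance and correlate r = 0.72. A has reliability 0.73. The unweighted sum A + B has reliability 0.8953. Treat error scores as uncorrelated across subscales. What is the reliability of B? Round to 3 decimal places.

Var(A+B) = 2 + 2·0.72 = 3.440.
True-score variance = ρ_A + ρ_B + 2·0.72, so 0.8953 = (0.73 + ρ_B + 1.44) / 3.440.
ρ_B = 0.8953·3.440 − 0.73 − 1.44 = 0.910.

0.910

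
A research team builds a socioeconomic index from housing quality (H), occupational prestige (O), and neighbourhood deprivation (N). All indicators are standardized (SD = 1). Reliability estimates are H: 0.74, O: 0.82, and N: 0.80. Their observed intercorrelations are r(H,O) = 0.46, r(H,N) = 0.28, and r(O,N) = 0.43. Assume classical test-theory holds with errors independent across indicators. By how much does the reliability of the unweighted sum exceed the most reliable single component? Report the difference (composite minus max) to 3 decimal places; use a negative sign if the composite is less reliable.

Var(sum) = 3 + 2.34 = 5.34; true-score variance = 2.36 + 2.34 = 4.7; composite reliability = 0.8801.
Max component reliability = 0.8200.
Difference = 0.8801 − 0.8200 = 0.060.

0.060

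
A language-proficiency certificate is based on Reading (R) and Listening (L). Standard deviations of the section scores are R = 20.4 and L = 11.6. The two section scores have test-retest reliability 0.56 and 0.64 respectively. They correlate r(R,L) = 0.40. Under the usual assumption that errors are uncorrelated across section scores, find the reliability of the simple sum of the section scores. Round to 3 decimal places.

0.687

Var(R+L) = 20.4² + 11.6² + 2·[20.4·11.6·0.40] = 550.72 + 189.312 = 740.032.
With uncorrelated errors the cross-covariances are all true-score covariance, so they carry over unchanged; only the diagonal terms shrink to ρᵢσᵢ².
True-score variance = [20.4²·0.56 + 11.6²·0.64] + 189.312 = 319.168 + 189.312 = 508.48.
Reliability = 508.48 / 740.032 = 0.687.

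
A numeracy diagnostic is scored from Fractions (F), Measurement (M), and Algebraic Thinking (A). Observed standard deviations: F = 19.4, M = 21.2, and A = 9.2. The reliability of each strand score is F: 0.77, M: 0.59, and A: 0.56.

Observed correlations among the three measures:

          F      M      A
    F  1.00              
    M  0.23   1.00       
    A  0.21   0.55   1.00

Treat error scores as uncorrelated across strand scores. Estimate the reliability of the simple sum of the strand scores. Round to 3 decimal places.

Var(F+M+A) = 19.4² + 21.2² + 9.2² + 2·[19.4·21.2·0.23 + 19.4·9.2·0.21 + 21.2·9.2·0.55] = 910.44 + 478.694 = 1389.13.
Under uncorrelated errors the observed covariances equal the true-score covariances, so only the own-variance terms attenuate.
True-score variance = [19.4²·0.77 + 21.2²·0.59 + 9.2²·0.56] + 478.694 = 602.365 + 478.694 = 1081.06.
Reliability = 1081.06 / 1389.13 = 0.778.

0.778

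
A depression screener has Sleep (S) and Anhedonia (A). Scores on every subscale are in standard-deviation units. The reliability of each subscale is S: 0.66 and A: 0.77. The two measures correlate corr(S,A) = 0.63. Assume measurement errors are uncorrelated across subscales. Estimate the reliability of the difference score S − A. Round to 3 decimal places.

Var(S−A) = 1 + 1 − 2·0.63 = 2 − 1.26 = 0.74.
Because errors are independent across components, Cov(Tᵢ,Tⱼ) = Cov(Xᵢ,Xⱼ); the off-diagonal part of the true-score variance is the same as above.
True-score variance = [0.66 + 0.77] − 1.26 = 1.43 − 1.26 = 0.17.
Reliability = 0.17 / 0.74 = 0.230.

0.230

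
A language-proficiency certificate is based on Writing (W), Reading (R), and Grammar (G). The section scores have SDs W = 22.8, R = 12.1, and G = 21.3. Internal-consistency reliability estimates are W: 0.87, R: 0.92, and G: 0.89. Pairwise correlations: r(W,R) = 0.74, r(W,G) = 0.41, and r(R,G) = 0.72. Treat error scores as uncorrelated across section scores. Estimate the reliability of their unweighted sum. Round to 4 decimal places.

0.9438

Var(W+R+G) = 22.8² + 12.1² + 21.3² + 2·[22.8·12.1·0.74 + 22.8·21.3·0.41 + 12.1·21.3·0.72] = 1119.94 + 1177.66 = 2297.6.
With uncorrelated errors the cross-covariances are all true-score covariance, so they carry over unchanged; only the diagonal terms shrink to ρᵢσᵢ².
True-score variance = [22.8²·0.87 + 12.1²·0.92 + 21.3²·0.89] + 1177.66 = 990.742 + 1177.66 = 2168.4.
Reliability = 2168.4 / 2297.6 = 0.9438.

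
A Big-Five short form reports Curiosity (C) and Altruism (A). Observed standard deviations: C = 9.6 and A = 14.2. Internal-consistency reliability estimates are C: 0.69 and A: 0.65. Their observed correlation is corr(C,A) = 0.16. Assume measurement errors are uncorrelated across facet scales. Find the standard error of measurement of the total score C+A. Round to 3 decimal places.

9.957

Var(total) = 293.8 + 43.6224 = 337.422.
True-score variance = 194.656 + 43.6224 = 238.279, so reliability = 0.7062.
Error variance = 337.422 − 238.279 = 99.1436; SEM = √99.1436 = 9.957.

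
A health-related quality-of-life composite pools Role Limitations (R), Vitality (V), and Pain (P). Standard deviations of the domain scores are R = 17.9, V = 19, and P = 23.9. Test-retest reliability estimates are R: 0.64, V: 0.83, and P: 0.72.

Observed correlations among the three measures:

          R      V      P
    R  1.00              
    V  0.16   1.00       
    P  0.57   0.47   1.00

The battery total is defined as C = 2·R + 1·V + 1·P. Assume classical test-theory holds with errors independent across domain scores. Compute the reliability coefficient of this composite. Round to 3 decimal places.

Var(C) = 2²·17.9² + 19² + 23.9² + 2·[2·17.9·19·0.16 + 2·17.9·23.9·0.57 + 19·23.9·0.47] = 2213.85 + 1619.92 = 3833.77.
With uncorrelated errors the cross-covariances are all true-score covariance, so they carry over unchanged; only the diagonal terms shrink to ρᵢσᵢ².
True-score variance = [2²·17.9²·0.64 + 19²·0.83 + 23.9²·0.72] + 1619.92 = 1531.15 + 1619.92 = 3151.08.
Reliability = 3151.08 / 3833.77 = 0.822.

0.822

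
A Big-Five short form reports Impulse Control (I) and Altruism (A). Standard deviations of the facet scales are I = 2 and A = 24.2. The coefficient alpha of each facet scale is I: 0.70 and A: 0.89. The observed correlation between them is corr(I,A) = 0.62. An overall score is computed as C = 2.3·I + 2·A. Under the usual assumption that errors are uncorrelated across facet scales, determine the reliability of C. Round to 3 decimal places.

0.900

Var(C) = 2.3²·2² + 2²·24.2² + 2·[4.6·2·24.2·0.62] = 2363.72 + 276.074 = 2639.79.
Under uncorrelated errors the observed covariances equal the true-score covariances, so only the own-variance terms attenuate.
True-score variance = [2.3²·2²·0.70 + 2²·24.2²·0.89] + 276.074 = 2099.69 + 276.074 = 2375.76.
Reliability = 2375.76 / 2639.79 = 0.900.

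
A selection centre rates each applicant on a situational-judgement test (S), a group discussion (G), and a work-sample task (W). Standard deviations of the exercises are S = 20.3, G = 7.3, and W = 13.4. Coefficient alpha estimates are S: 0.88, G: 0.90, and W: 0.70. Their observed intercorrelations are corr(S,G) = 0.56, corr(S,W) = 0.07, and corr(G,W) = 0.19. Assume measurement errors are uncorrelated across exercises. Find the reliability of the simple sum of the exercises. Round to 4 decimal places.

0.8774

Var(S+G+W) = 20.3² + 7.3² + 13.4² + 2·[20.3·7.3·0.56 + 20.3·13.4·0.07 + 7.3·13.4·0.19] = 644.94 + 241.227 = 886.167.
Because errors are independent across components, Cov(Tᵢ,Tⱼ) = Cov(Xᵢ,Xⱼ); the off-diagonal part of the true-score variance is the same as above.
True-score variance = [20.3²·0.88 + 7.3²·0.90 + 13.4²·0.70] + 241.227 = 536.292 + 241.227 = 777.519.
Reliability = 777.519 / 886.167 = 0.8774.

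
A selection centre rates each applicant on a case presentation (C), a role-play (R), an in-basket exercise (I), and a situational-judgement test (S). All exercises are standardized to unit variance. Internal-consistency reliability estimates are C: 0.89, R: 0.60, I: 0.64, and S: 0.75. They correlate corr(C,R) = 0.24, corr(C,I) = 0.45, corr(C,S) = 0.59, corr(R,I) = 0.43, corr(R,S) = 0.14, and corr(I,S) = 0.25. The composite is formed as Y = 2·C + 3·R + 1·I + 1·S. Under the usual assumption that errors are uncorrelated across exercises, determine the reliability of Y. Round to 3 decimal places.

Var(Y) = 2² + 3² + 1 + 1 + 2·[6·0.24 + 2·0.45 + 2·0.59 + 3·0.43 + 3·0.14 + 0.25] = 15 + 10.96 = 25.96.
Because errors are independent across components, Cov(Tᵢ,Tⱼ) = Cov(Xᵢ,Xⱼ); the off-diagonal part of the true-score variance is the same as above.
True-score variance = [2²·0.89 + 3²·0.60 + 0.64 + 0.75] + 10.96 = 10.35 + 10.96 = 21.31.
Reliability = 21.31 / 25.96 = 0.821.

0.821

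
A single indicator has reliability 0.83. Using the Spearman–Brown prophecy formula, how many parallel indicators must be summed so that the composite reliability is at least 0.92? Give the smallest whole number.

k ≥ ρ*(1−ρ₁)/(ρ₁(1−ρ*)) = 0.92·0.17 / (0.83·0.08) = 2.355.
Smallest integer k = 3.

3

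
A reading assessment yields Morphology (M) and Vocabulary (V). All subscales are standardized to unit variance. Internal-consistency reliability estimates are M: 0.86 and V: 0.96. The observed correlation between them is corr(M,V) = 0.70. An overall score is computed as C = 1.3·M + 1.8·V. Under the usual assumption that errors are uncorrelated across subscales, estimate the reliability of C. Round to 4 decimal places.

Var(C) = 1.3² + 1.8² + 2·[2.34·0.70] = 4.93 + 3.276 = 8.206.
Under uncorrelated errors the observed covariances equal the true-score covariances, so only the own-variance terms attenuate.
True-score variance = [1.3²·0.86 + 1.8²·0.96] + 3.276 = 4.5638 + 3.276 = 7.8398.
Reliability = 7.8398 / 8.206 = 0.9554.

0.9554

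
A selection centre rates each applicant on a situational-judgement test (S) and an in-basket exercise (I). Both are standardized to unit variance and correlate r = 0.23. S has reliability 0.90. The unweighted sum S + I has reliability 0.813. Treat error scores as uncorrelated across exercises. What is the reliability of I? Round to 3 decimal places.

Var(S+I) = 2 + 2·0.23 = 2.460.
True-score variance = ρ_S + ρ_I + 2·0.23, so 0.813 = (0.90 + ρ_I + 0.46) / 2.460.
ρ_I = 0.813·2.460 − 0.90 − 0.46 = 0.640.

0.640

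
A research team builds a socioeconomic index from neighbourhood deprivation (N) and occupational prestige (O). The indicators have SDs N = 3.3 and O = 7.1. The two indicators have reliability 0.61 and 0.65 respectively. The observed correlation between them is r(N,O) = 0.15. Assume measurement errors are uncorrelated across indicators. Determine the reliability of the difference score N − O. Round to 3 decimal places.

0.597

Var(N−O) = 3.3² + 7.1² − 2·3.3·7.1·0.15 = 61.3 − 7.029 = 54.271.
Under uncorrelated errors the observed covariances equal the true-score covariances, so only the own-variance terms attenuate.
True-score variance = [3.3²·0.61 + 7.1²·0.65] − 7.029 = 39.4094 − 7.029 = 32.3804.
Reliability = 32.3804 / 54.271 = 0.597.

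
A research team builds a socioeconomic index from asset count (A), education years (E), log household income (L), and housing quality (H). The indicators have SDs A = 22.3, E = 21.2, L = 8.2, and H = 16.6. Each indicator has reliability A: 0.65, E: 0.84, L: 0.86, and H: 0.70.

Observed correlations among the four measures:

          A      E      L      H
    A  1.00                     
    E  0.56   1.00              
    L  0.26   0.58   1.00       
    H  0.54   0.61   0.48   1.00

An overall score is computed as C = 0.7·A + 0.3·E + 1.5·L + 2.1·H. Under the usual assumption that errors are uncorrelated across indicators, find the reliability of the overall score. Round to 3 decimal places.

Var(C) = 0.7²·22.3² + 0.3²·21.2² + 1.5²·8.2² + 2.1²·16.6² + 2·[0.21·22.3·21.2·0.56 + 1.05·22.3·8.2·0.26 + 1.47·22.3·16.6·0.54 + 0.45·21.2·8.2·0.58 + 0.63·21.2·16.6·0.61 + 3.15·8.2·16.6·0.48] = 1650.63 + 1571.59 = 3222.22.
With uncorrelated errors the cross-covariances are all true-score covariance, so they carry over unchanged; only the diagonal terms shrink to ρᵢσᵢ².
True-score variance = [0.7²·22.3²·0.65 + 0.3²·21.2²·0.84 + 1.5²·8.2²·0.86 + 2.1²·16.6²·0.70] + 1571.59 = 1173.13 + 1571.59 = 2744.72.
Reliability = 2744.72 / 3222.22 = 0.852.

0.852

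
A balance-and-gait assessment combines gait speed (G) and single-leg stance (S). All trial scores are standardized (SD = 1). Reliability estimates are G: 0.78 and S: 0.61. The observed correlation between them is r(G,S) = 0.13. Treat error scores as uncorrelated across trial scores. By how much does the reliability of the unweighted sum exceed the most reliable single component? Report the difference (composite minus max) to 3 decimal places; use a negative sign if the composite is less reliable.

Var(sum) = 2 + 0.26 = 2.26; true-score variance = 1.39 + 0.26 = 1.65; composite reliability = 0.7301.
Max component reliability = 0.7800.
Difference = 0.7301 − 0.7800 = -0.050.

-0.050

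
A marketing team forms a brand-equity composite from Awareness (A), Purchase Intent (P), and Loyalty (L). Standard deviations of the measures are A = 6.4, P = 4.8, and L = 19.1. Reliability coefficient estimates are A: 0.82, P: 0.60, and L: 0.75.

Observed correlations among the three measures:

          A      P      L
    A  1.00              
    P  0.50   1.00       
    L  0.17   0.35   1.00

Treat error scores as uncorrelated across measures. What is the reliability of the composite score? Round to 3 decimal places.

0.809

Var(A+P+L) = 6.4² + 4.8² + 19.1² + 2·[6.4·4.8·0.50 + 6.4·19.1·0.17 + 4.8·19.1·0.35] = 428.81 + 136.458 = 565.268.
Under uncorrelated errors the observed covariances equal the true-score covariances, so only the own-variance terms attenuate.
True-score variance = [6.4²·0.82 + 4.8²·0.60 + 19.1²·0.75] + 136.458 = 321.019 + 136.458 = 457.476.
Reliability = 457.476 / 565.268 = 0.809.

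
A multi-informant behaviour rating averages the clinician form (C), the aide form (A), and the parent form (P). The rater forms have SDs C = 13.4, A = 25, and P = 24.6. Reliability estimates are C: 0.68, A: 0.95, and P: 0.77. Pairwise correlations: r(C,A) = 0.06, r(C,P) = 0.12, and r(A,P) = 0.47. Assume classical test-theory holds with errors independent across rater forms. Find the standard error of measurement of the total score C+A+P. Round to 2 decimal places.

15.10

Var(total) = 1409.72 + 697.414 = 2107.13.
True-score variance = 1181.82 + 697.414 = 1879.24, so reliability = 0.8918.
Error variance = 2107.13 − 1879.24 = 227.896; SEM = √227.896 = 15.10.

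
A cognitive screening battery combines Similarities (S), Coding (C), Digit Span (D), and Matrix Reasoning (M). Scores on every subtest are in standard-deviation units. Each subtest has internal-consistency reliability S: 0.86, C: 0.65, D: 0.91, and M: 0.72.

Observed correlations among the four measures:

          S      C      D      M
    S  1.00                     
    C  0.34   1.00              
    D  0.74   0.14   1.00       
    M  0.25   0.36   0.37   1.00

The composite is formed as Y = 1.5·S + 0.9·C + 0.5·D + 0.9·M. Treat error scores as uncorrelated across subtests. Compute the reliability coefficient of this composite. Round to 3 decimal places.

0.892

Var(Y) = 1.5² + 0.9² + 0.5² + 0.9² + 2·[1.35·0.34 + 0.75·0.74 + 1.35·0.25 + 0.45·0.14 + 0.81·0.36 + 0.45·0.37] = 4.12 + 3.7452 = 7.8652.
Under uncorrelated errors the observed covariances equal the true-score covariances, so only the own-variance terms attenuate.
True-score variance = [1.5²·0.86 + 0.9²·0.65 + 0.5²·0.91 + 0.9²·0.72] + 3.7452 = 3.2722 + 3.7452 = 7.0174.
Reliability = 7.0174 / 7.8652 = 0.892.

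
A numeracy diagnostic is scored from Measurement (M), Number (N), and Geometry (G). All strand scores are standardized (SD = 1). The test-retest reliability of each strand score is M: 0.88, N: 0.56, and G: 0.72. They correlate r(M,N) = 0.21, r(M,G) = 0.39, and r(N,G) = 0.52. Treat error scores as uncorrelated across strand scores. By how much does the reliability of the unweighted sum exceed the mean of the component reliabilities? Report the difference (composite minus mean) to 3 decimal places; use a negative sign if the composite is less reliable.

Var(sum) = 3 + 2.24 = 5.24; true-score variance = 2.16 + 2.24 = 4.4; composite reliability = 0.8397.
Mean component reliability = 0.7200.
Difference = 0.8397 − 0.7200 = 0.120.

0.120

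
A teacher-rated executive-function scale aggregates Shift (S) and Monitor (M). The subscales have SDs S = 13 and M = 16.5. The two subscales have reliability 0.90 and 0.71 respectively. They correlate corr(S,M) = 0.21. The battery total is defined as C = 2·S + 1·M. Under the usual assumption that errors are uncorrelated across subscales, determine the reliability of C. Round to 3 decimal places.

0.870

Var(C) = 2²·13² + 16.5² + 2·[2·13·16.5·0.21] = 948.25 + 180.18 = 1128.43.
Under uncorrelated errors the observed covariances equal the true-score covariances, so only the own-variance terms attenuate.
True-score variance = [2²·13²·0.90 + 16.5²·0.71] + 180.18 = 801.697 + 180.18 = 981.878.
Reliability = 981.878 / 1128.43 = 0.870.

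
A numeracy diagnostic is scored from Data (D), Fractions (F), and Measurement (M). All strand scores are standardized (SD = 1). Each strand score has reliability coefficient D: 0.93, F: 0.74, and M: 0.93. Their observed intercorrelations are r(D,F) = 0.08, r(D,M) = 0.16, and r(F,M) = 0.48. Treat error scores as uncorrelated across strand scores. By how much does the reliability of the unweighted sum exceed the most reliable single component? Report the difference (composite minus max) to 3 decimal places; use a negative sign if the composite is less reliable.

-0.020

Var(sum) = 3 + 1.44 = 4.44; true-score variance = 2.6 + 1.44 = 4.04; composite reliability = 0.9099.
Max component reliability = 0.9300.
Difference = 0.9099 − 0.9300 = -0.020.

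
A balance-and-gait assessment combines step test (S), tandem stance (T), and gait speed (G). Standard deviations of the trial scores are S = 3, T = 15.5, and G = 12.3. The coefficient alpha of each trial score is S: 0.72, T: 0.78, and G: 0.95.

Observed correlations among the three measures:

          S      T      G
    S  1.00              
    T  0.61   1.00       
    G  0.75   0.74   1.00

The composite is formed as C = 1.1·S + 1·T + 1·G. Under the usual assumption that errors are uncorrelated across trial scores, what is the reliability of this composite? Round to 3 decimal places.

Var(C) = 1.1²·3² + 15.5² + 12.3² + 2·[1.1·3·15.5·0.61 + 1.1·3·12.3·0.75 + 15.5·12.3·0.74] = 402.43 + 405.45 = 807.88.
With uncorrelated errors the cross-covariances are all true-score covariance, so they carry over unchanged; only the diagonal terms shrink to ρᵢσᵢ².
True-score variance = [1.1²·3²·0.72 + 15.5²·0.78 + 12.3²·0.95] + 405.45 = 338.961 + 405.45 = 744.411.
Reliability = 744.411 / 807.88 = 0.921.

0.921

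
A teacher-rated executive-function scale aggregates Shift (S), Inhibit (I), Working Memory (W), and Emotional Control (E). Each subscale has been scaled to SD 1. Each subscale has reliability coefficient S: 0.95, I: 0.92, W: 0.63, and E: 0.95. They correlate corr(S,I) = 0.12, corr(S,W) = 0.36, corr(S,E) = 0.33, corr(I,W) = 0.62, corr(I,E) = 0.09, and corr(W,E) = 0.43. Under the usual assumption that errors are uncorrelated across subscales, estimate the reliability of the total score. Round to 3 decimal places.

0.930

Var(S+I+W+E) = 4 + 2·[0.12 + 0.36 + 0.33 + 0.62 + 0.09 + 0.43] = 4 + 3.9 = 7.9.
Under uncorrelated errors the observed covariances equal the true-score covariances, so only the own-variance terms attenuate.
True-score variance = [0.95 + 0.92 + 0.63 + 0.95] + 3.9 = 3.45 + 3.9 = 7.35.
Reliability = 7.35 / 7.9 = 0.930.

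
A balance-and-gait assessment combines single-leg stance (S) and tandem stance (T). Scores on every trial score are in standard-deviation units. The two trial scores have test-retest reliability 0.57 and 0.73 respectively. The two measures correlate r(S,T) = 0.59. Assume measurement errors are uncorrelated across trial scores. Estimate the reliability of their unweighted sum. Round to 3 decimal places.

0.780

Var(S+T) = 2 + 2·[0.59] = 2 + 1.18 = 3.18.
Under uncorrelated errors the observed covariances equal the true-score covariances, so only the own-variance terms attenuate.
True-score variance = [0.57 + 0.73] + 1.18 = 1.3 + 1.18 = 2.48.
Reliability = 2.48 / 3.18 = 0.780.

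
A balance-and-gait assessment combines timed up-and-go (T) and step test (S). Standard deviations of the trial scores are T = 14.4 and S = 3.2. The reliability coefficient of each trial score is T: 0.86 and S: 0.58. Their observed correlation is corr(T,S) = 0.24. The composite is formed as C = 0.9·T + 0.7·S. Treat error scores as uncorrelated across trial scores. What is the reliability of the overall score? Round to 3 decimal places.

0.863

Var(C) = 0.9²·14.4² + 0.7²·3.2² + 2·[0.63·14.4·3.2·0.24] = 172.979 + 13.9346 = 186.914.
Because errors are independent across components, Cov(Tᵢ,Tⱼ) = Cov(Xᵢ,Xⱼ); the off-diagonal part of the true-score variance is the same as above.
True-score variance = [0.9²·14.4²·0.86 + 0.7²·3.2²·0.58] + 13.9346 = 147.357 + 13.9346 = 161.292.
Reliability = 161.292 / 186.914 = 0.863.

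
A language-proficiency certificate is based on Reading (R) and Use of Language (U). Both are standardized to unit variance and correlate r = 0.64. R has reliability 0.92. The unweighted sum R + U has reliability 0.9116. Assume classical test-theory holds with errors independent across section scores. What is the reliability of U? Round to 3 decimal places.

Var(R+U) = 2 + 2·0.64 = 3.280.
True-score variance = ρ_R + ρ_U + 2·0.64, so 0.9116 = (0.92 + ρ_U + 1.28) / 3.280.
ρ_U = 0.9116·3.280 − 0.92 − 1.28 = 0.790.

0.790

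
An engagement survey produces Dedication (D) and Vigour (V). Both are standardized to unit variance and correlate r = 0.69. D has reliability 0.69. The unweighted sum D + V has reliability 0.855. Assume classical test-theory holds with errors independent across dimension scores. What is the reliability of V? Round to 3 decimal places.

0.820

Var(D+V) = 2 + 2·0.69 = 3.380.
True-score variance = ρ_D + ρ_V + 2·0.69, so 0.855 = (0.69 + ρ_V + 1.38) / 3.380.
ρ_V = 0.855·3.380 − 0.69 − 1.38 = 0.820.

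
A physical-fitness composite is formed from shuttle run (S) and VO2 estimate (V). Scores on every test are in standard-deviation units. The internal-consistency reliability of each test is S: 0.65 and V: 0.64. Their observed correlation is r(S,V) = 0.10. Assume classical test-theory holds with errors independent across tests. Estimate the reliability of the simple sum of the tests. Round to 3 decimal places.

0.677

Var(S+V) = 2 + 2·[0.10] = 2 + 0.2 = 2.2.
With uncorrelated errors the cross-covariances are all true-score covariance, so they carry over unchanged; only the diagonal terms shrink to ρᵢσᵢ².
True-score variance = [0.65 + 0.64] + 0.2 = 1.29 + 0.2 = 1.49.
Reliability = 1.49 / 2.2 = 0.677.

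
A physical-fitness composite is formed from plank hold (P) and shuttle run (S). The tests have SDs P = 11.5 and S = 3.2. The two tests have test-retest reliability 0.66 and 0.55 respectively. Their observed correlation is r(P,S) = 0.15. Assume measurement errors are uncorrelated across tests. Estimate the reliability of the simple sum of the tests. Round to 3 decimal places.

Var(P+S) = 11.5² + 3.2² + 2·[11.5·3.2·0.15] = 142.49 + 11.04 = 153.53.
Under uncorrelated errors the observed covariances equal the true-score covariances, so only the own-variance terms attenuate.
True-score variance = [11.5²·0.66 + 3.2²·0.55] + 11.04 = 92.917 + 11.04 = 103.957.
Reliability = 103.957 / 153.53 = 0.677.

0.677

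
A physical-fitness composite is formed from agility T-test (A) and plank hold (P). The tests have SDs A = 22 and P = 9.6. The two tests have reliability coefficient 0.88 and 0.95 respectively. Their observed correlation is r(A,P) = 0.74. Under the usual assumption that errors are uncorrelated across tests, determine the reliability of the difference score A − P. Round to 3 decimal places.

0.762

Var(A−P) = 22² + 9.6² − 2·22·9.6·0.74 = 576.16 − 312.576 = 263.584.
Because errors are independent across components, Cov(Tᵢ,Tⱼ) = Cov(Xᵢ,Xⱼ); the off-diagonal part of the true-score variance is the same as above.
True-score variance = [22²·0.88 + 9.6²·0.95] − 312.576 = 513.472 − 312.576 = 200.896.
Reliability = 200.896 / 263.584 = 0.762.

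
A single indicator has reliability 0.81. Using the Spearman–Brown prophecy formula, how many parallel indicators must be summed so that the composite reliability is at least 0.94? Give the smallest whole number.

4

k ≥ ρ*(1−ρ₁)/(ρ₁(1−ρ*)) = 0.94·0.19 / (0.81·0.06) = 3.675.
Smallest integer k = 4.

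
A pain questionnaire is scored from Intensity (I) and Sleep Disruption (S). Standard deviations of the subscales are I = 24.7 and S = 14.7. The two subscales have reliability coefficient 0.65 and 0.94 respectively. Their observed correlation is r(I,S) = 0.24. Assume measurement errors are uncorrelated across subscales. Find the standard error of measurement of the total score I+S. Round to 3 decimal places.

15.050

Var(total) = 826.18 + 174.283 = 1000.46.
True-score variance = 599.683 + 174.283 = 773.966, so reliability = 0.7736.
Error variance = 1000.46 − 773.966 = 226.497; SEM = √226.497 = 15.050.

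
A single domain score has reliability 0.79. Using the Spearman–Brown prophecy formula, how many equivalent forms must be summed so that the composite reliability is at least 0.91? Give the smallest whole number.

3

k ≥ ρ*(1−ρ₁)/(ρ₁(1−ρ*)) = 0.91·0.21 / (0.79·0.09) = 2.688.
Smallest integer k = 3.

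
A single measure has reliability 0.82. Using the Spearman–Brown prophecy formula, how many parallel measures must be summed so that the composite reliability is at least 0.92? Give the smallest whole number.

k ≥ ρ*(1−ρ₁)/(ρ₁(1−ρ*)) = 0.92·0.18 / (0.82·0.08) = 2.524.
Smallest integer k = 3.

3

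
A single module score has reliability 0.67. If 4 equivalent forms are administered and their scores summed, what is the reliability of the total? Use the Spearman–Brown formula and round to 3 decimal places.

0.890

ρ_k = kρ / (1 + (k−1)ρ) = 4·0.67 / (1 + 3·0.67) = 2.680 / 3.010 = 0.890.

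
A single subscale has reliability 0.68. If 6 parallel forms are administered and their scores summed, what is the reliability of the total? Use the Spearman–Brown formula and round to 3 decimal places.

ρ_k = kρ / (1 + (k−1)ρ) = 6·0.68 / (1 + 5·0.68) = 4.080 / 4.400 = 0.927.

0.927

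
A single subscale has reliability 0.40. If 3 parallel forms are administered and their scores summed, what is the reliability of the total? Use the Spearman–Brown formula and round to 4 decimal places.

ρ_k = kρ / (1 + (k−1)ρ) = 3·0.40 / (1 + 2·0.40) = 1.200 / 1.800 = 0.6667.

0.6667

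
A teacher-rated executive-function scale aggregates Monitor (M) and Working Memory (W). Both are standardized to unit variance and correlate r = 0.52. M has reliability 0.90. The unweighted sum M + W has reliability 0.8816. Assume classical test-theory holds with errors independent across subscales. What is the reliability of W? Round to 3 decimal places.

0.740

Var(M+W) = 2 + 2·0.52 = 3.040.
True-score variance = ρ_M + ρ_W + 2·0.52, so 0.8816 = (0.90 + ρ_W + 1.04) / 3.040.
ρ_W = 0.8816·3.040 − 0.90 − 1.04 = 0.740.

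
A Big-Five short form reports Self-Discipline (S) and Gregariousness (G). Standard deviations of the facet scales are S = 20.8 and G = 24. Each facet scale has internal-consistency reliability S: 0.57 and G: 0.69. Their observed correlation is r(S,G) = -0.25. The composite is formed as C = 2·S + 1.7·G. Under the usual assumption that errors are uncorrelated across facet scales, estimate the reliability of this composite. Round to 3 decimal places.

Var(C) = 2²·20.8² + 1.7²·24² + 2·[3.4·20.8·24·(-0.25)] = 3395.2 − 848.64 = 2546.56.
Under uncorrelated errors the observed covariances equal the true-score covariances, so only the own-variance terms attenuate.
True-score variance = [2²·20.8²·0.57 + 1.7²·24²·0.69] − 848.64 = 2135.02 − 848.64 = 1286.38.
Reliability = 1286.38 / 2546.56 = 0.505.

0.505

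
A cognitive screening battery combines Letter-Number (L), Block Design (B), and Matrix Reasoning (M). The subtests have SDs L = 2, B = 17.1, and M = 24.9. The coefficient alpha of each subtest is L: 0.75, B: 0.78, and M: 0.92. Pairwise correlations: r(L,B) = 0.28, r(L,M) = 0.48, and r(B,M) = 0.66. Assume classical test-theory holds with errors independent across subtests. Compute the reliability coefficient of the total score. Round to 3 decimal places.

Var(L+B+M) = 2² + 17.1² + 24.9² + 2·[2·17.1·0.28 + 2·24.9·0.48 + 17.1·24.9·0.66] = 916.42 + 629.003 = 1545.42.
With uncorrelated errors the cross-covariances are all true-score covariance, so they carry over unchanged; only the diagonal terms shrink to ρᵢσᵢ².
True-score variance = [2²·0.75 + 17.1²·0.78 + 24.9²·0.92] + 629.003 = 801.489 + 629.003 = 1430.49.
Reliability = 1430.49 / 1545.42 = 0.926.

0.926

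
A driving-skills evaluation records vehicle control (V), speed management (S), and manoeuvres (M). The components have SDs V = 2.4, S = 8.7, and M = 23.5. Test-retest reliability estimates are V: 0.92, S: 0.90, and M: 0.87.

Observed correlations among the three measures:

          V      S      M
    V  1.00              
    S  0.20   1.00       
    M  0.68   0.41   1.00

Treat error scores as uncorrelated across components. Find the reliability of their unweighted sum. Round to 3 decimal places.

Var(V+S+M) = 2.4² + 8.7² + 23.5² + 2·[2.4·8.7·0.20 + 2.4·23.5·0.68 + 8.7·23.5·0.41] = 633.7 + 252.705 = 886.405.
With uncorrelated errors the cross-covariances are all true-score covariance, so they carry over unchanged; only the diagonal terms shrink to ρᵢσᵢ².
True-score variance = [2.4²·0.92 + 8.7²·0.90 + 23.5²·0.87] + 252.705 = 553.878 + 252.705 = 806.583.
Reliability = 806.583 / 886.405 = 0.910.

0.910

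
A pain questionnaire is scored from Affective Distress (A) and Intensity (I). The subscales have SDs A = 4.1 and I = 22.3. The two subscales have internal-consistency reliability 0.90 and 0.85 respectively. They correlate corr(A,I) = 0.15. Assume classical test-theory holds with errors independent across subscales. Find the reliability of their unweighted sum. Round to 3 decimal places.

Var(A+I) = 4.1² + 22.3² + 2·[4.1·22.3·0.15] = 514.1 + 27.429 = 541.529.
Under uncorrelated errors the observed covariances equal the true-score covariances, so only the own-variance terms attenuate.
True-score variance = [4.1²·0.90 + 22.3²·0.85] + 27.429 = 437.826 + 27.429 = 465.255.
Reliability = 465.255 / 541.529 = 0.859.

0.859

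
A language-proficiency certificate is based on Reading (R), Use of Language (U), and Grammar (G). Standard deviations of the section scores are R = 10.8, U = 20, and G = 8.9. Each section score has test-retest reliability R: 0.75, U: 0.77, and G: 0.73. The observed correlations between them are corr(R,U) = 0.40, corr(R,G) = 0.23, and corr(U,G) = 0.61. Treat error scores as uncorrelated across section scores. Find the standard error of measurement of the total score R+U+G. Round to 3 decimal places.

11.939

Var(total) = 595.85 + 434.175 = 1030.03.
True-score variance = 453.303 + 434.175 = 887.479, so reliability = 0.8616.
Error variance = 1030.03 − 887.479 = 142.547; SEM = √142.547 = 11.939.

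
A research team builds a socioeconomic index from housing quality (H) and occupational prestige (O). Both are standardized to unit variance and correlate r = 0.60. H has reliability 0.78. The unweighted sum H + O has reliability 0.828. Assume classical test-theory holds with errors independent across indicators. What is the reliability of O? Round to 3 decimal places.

Var(H+O) = 2 + 2·0.60 = 3.200.
True-score variance = ρ_H + ρ_O + 2·0.60, so 0.828 = (0.78 + ρ_O + 1.20) / 3.200.
ρ_O = 0.828·3.200 − 0.78 − 1.20 = 0.670.

0.670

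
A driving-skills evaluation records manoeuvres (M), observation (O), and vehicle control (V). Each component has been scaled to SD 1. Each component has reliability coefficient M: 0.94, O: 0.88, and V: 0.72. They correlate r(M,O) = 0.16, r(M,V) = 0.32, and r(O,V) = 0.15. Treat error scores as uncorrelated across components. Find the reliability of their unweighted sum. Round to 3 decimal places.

0.892

Var(M+O+V) = 3 + 2·[0.16 + 0.32 + 0.15] = 3 + 1.26 = 4.26.
Because errors are independent across components, Cov(Tᵢ,Tⱼ) = Cov(Xᵢ,Xⱼ); the off-diagonal part of the true-score variance is the same as above.
True-score variance = [0.94 + 0.88 + 0.72] + 1.26 = 2.54 + 1.26 = 3.8.
Reliability = 3.8 / 4.26 = 0.892.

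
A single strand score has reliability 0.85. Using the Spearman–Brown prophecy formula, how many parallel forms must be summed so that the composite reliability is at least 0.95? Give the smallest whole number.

k ≥ ρ*(1−ρ₁)/(ρ₁(1−ρ*)) = 0.95·0.15 / (0.85·0.05) = 3.353.
Smallest integer k = 4.

4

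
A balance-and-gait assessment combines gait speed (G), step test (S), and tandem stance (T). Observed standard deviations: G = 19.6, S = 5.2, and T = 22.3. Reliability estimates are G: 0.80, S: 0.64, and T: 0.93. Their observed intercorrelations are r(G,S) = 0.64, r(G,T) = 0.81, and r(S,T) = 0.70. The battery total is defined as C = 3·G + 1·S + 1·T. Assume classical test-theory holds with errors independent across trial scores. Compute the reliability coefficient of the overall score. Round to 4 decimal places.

Var(C) = 3²·19.6² + 5.2² + 22.3² + 2·[3·19.6·5.2·0.64 + 3·19.6·22.3·0.81 + 5.2·22.3·0.70] = 3981.77 + 2677.93 = 6659.7.
Because errors are independent across components, Cov(Tᵢ,Tⱼ) = Cov(Xᵢ,Xⱼ); the off-diagonal part of the true-score variance is the same as above.
True-score variance = [3²·19.6²·0.80 + 5.2²·0.64 + 22.3²·0.93] + 2677.93 = 3245.74 + 2677.93 = 5923.66.
Reliability = 5923.66 / 6659.7 = 0.8895.

0.8895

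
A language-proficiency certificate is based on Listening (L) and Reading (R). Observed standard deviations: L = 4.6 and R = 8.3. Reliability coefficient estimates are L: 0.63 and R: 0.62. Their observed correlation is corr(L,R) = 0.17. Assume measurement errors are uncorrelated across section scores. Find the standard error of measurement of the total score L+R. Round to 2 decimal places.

5.83

Var(total) = 90.05 + 12.9812 = 103.031.
True-score variance = 56.0426 + 12.9812 = 69.0238, so reliability = 0.6699.
Error variance = 103.031 − 69.0238 = 34.0074; SEM = √34.0074 = 5.83.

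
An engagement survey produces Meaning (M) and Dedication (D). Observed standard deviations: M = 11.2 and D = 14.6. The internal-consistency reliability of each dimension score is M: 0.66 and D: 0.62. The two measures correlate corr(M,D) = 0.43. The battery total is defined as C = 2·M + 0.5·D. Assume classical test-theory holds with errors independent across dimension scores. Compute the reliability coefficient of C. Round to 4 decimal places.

Var(C) = 2²·11.2² + 0.5²·14.6² + 2·[11.2·14.6·0.43] = 555.05 + 140.627 = 695.677.
Because errors are independent across components, Cov(Tᵢ,Tⱼ) = Cov(Xᵢ,Xⱼ); the off-diagonal part of the true-score variance is the same as above.
True-score variance = [2²·11.2²·0.66 + 0.5²·14.6²·0.62] + 140.627 = 364.201 + 140.627 = 504.829.
Reliability = 504.829 / 695.677 = 0.7257.

0.7257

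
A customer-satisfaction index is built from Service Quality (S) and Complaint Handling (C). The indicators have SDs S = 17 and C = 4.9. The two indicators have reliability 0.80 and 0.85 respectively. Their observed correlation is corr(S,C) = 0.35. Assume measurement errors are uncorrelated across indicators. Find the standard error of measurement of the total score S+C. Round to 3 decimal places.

Var(total) = 313.01 + 58.31 = 371.32.
True-score variance = 251.609 + 58.31 = 309.918, so reliability = 0.8346.
Error variance = 371.32 − 309.918 = 61.4015; SEM = √61.4015 = 7.836.

7.836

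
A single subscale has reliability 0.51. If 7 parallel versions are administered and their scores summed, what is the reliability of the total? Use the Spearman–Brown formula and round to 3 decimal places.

ρ_k = kρ / (1 + (k−1)ρ) = 7·0.51 / (1 + 6·0.51) = 3.570 / 4.060 = 0.879.

0.879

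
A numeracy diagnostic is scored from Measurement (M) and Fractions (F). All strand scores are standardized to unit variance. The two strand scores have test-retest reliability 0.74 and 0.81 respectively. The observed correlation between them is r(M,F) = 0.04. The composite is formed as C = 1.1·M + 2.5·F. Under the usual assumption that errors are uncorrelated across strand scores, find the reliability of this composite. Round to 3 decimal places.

0.804

Var(C) = 1.1² + 2.5² + 2·[2.75·0.04] = 7.46 + 0.22 = 7.68.
With uncorrelated errors the cross-covariances are all true-score covariance, so they carry over unchanged; only the diagonal terms shrink to ρᵢσᵢ².
True-score variance = [1.1²·0.74 + 2.5²·0.81] + 0.22 = 5.9579 + 0.22 = 6.1779.
Reliability = 6.1779 / 7.68 = 0.804.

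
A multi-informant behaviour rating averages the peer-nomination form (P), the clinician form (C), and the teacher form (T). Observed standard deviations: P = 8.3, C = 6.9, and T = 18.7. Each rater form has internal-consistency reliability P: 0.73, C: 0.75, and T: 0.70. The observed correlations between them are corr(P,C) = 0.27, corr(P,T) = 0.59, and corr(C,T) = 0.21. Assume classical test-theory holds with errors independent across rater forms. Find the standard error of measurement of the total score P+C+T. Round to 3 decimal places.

11.637

Var(total) = 466.19 + 268.266 = 734.456.
True-score variance = 330.78 + 268.266 = 599.046, so reliability = 0.8156.
Error variance = 734.456 − 599.046 = 135.41; SEM = √135.41 = 11.637.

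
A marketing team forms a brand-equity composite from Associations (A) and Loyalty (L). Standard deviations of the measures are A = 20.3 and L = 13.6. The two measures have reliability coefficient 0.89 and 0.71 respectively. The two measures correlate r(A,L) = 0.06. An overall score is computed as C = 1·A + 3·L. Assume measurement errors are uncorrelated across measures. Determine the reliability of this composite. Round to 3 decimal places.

0.757

Var(C) = 20.3² + 3²·13.6² + 2·[3·20.3·13.6·0.06] = 2076.73 + 99.3888 = 2176.12.
Because errors are independent across components, Cov(Tᵢ,Tⱼ) = Cov(Xᵢ,Xⱼ); the off-diagonal part of the true-score variance is the same as above.
True-score variance = [20.3²·0.89 + 3²·13.6²·0.71] + 99.3888 = 1548.65 + 99.3888 = 1648.04.
Reliability = 1648.04 / 2176.12 = 0.757.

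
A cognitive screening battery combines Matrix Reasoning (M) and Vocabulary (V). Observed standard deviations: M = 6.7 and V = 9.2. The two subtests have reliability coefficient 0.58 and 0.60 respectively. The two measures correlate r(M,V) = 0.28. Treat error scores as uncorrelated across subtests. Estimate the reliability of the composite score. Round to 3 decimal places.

0.679

Var(M+V) = 6.7² + 9.2² + 2·[6.7·9.2·0.28] = 129.53 + 34.5184 = 164.048.
With uncorrelated errors the cross-covariances are all true-score covariance, so they carry over unchanged; only the diagonal terms shrink to ρᵢσᵢ².
True-score variance = [6.7²·0.58 + 9.2²·0.60] + 34.5184 = 76.8202 + 34.5184 = 111.339.
Reliability = 111.339 / 164.048 = 0.679.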